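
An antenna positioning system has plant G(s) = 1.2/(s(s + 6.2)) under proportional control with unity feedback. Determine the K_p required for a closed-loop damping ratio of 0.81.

K_p = 12.2

Closed-loop characteristic equation: s² + 6.2s + K_p·1.2 = 0.
So ω_n = √(1.2K_p) and 2ζω_n = 6.2, giving ζ = 6.2/(2√(1.2K_p)).
Setting ζ = 0.81: √(1.2K_p) = 6.2/(2·0.81) = 3.827, so K_p = 14.65/1.2 = 12.2.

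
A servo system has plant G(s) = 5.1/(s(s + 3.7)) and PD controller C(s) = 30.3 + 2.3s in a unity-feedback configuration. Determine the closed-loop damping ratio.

ζ = 0.621

Forward path: (30.3 + 2.3s)·5.1/(s(s+3.7)). The closed-loop characteristic equation is s² + (3.7 + 5.1·2.3)s + 5.1·30.3 = 0.
That is s² + 15.43s + 154.5 = 0, so ω_n = 12.43 rad/s and ζ = 15.43/(2·12.43) = 0.6206.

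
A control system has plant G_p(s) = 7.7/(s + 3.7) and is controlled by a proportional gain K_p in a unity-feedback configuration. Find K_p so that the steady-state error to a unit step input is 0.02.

K_p = 23.5

For a type-0 loop with proportional control, e_ss = 1/(1 + K_p·G_p(0)).
G_p(0) = 2.081. Require 1/(1 + K_p·2.081) = 0.02, so 1 + 2.081·K_p = 50.
K_p = (50 − 1)/2.081 = 23.5.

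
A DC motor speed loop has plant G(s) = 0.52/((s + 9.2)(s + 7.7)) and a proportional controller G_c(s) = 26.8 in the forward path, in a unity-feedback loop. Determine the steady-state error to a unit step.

The loop is type 0. Static position error constant K_pos = G_c(0)·G(0) = 26.8·0.00734 = 0.1967.
Steady-state error to a unit step: e_ss = 1/(1+K_pos) = 1/1.197 = 0.836.

0.836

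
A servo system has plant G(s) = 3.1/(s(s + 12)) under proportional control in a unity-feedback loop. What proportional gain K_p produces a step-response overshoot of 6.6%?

K_p = 27.1

From %OS = 100·exp(−πζ/√(1−ζ²)) = 6.6%, ζ = −ln(0.066)/√(π²+ln²(0.066)) = 0.6543.
Characteristic equation s² + 12s + 3.1K_p = 0 gives ζ = 12/(2√(3.1K_p)).
Setting ζ = 0.6543: √(3.1K_p) = 12/(2·0.6543) = 9.17, so K_p = 84.09/3.1 = 27.1.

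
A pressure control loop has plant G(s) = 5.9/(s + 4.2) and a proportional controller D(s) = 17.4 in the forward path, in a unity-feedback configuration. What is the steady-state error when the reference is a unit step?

The loop is type 0. Static position error constant K_pos = D(0)·G(0) = 17.4·1.405 = 24.44.
Steady-state error to a unit step: e_ss = 1/(1+K_pos) = 1/25.44 = 0.0393.

0.0393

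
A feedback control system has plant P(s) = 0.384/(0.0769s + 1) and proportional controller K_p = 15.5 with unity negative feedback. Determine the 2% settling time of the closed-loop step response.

Closed loop: T(s) = K_p·P/(1+K_p·P) = 5.952/(0.0769s + 1 + 5.952), with pole at s = −(1 + 5.952)/0.0769 = −90.4.
τ = 1/90.4 = 0.01106 s, so 2% settling time ≈ 4τ = 0.0442 s.

T_s ≈ 0.0442 s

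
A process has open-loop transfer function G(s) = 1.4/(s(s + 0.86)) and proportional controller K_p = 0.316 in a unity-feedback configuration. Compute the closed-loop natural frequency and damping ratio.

The closed-loop denominator is s(s+0.86) + 0.316·1.4 = s² + 0.86s + 0.4424.
Matching s² + 2ζω_n s + ω_n²: ω_n = √0.4424 = 0.6651 rad/s and 2ζω_n = 0.86, so ζ = 0.86/(2·0.6651) = 0.646.

ω_n = 0.665 rad/s, ζ = 0.646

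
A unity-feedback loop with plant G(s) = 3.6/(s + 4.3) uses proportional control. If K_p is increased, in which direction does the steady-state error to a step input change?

The position error constant K_pos = K_p·G(0) grows with K_p, and e_ss = 1/(1+K_pos) falls.

decrease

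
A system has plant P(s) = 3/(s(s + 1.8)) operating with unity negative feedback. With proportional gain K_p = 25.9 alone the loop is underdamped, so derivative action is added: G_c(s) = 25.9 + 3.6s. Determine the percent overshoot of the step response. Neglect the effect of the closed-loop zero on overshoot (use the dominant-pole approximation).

Forward path: (25.9 + 3.6s)·3/(s(s+1.8)). The closed-loop characteristic equation is s² + (1.8 + 3·3.6)s + 3·25.9 = 0.
That is s² + 12.6s + 77.7 = 0, so ω_n = 8.815 rad/s and ζ = 12.6/(2·8.815) = 0.7147.
%OS = 100·exp(−πζ/√(1−ζ²)) = 4.03%.

4.03%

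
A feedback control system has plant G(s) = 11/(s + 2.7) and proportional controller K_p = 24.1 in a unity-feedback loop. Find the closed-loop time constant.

Closed-loop transfer function: T(s) = K_p·G(s)/(1 + K_p·G(s)) = 265.1/(s + 2.7 + 265.1) = 265.1/(s + 267.8).
Time constant τ = 1/267.8 = 0.00373 s.

τ = 0.00373 s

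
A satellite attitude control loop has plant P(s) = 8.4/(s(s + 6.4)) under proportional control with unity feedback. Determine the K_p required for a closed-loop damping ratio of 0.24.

Closed-loop characteristic equation: s² + 6.4s + K_p·8.4 = 0.
So ω_n = √(8.4K_p) and 2ζω_n = 6.4, giving ζ = 6.4/(2√(8.4K_p)).
Setting ζ = 0.24: √(8.4K_p) = 6.4/(2·0.24) = 13.33, so K_p = 177.8/8.4 = 21.2.

K_p = 21.2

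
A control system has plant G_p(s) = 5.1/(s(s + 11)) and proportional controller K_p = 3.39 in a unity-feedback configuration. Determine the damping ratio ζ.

The closed-loop denominator is s(s+11) + 3.39·5.1 = s² + 11s + 17.29.
So ω_n² = 17.29 ⇒ ω_n = 4.158 rad/s, and ζ = 11/(2ω_n) = 1.32.

ζ = 1.32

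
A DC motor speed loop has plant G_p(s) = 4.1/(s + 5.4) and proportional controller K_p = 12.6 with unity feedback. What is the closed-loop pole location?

s = -57.06

Closed-loop transfer function: T(s) = K_p·G_p(s)/(1 + K_p·G_p(s)) = 51.66/(s + 5.4 + 51.66) = 51.66/(s + 57.06).
The closed-loop pole is at s = −57.06.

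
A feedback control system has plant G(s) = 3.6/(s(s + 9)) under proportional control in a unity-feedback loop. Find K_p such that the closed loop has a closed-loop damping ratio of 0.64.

K_p = 13.7

Closed-loop characteristic equation: s² + 9s + K_p·3.6 = 0.
So ω_n = √(3.6K_p) and 2ζω_n = 9, giving ζ = 9/(2√(3.6K_p)).
Setting ζ = 0.64: √(3.6K_p) = 9/(2·0.64) = 7.031, so K_p = 49.44/3.6 = 13.7.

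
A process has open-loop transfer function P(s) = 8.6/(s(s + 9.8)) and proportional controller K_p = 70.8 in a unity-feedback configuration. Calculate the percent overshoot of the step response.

52.9%

The closed-loop denominator s² + 9.8s + 608.9 gives ω_n = √608.9 = 24.68 and ζ = 9.8/(2ω_n) = 0.1986.
%OS = 100·exp(−πζ/√(1−ζ²)) = 100·exp(−π·0.1986/√0.9606) = 52.9%.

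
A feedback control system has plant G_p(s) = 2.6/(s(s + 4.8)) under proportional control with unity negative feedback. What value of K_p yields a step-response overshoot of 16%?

From %OS = 100·exp(−πζ/√(1−ζ²)) = 16%, ζ = −ln(0.16)/√(π²+ln²(0.16)) = 0.5039.
Characteristic equation s² + 4.8s + 2.6K_p = 0 gives ζ = 4.8/(2√(2.6K_p)).
Setting ζ = 0.5039: √(2.6K_p) = 4.8/(2·0.5039) = 4.763, so K_p = 22.69/2.6 = 8.73.

K_p = 8.73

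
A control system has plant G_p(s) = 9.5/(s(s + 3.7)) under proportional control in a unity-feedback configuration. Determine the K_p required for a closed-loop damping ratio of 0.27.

Closed-loop characteristic equation: s² + 3.7s + K_p·9.5 = 0.
So ω_n = √(9.5K_p) and 2ζω_n = 3.7, giving ζ = 3.7/(2√(9.5K_p)).
Setting ζ = 0.27: √(9.5K_p) = 3.7/(2·0.27) = 6.852, so K_p = 46.95/9.5 = 4.94.

K_p = 4.94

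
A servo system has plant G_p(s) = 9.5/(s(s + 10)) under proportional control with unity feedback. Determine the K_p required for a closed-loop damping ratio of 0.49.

K_p = 11

Closed-loop characteristic equation: s² + 10s + K_p·9.5 = 0.
So ω_n = √(9.5K_p) and 2ζω_n = 10, giving ζ = 10/(2√(9.5K_p)).
Setting ζ = 0.49: √(9.5K_p) = 10/(2·0.49) = 10.2, so K_p = 104.1/9.5 = 11.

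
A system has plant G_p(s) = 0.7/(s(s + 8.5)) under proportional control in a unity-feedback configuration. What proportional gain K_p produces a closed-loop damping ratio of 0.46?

Closed-loop characteristic equation: s² + 8.5s + K_p·0.7 = 0.
So ω_n = √(0.7K_p) and 2ζω_n = 8.5, giving ζ = 8.5/(2√(0.7K_p)).
Setting ζ = 0.46: √(0.7K_p) = 8.5/(2·0.46) = 9.239, so K_p = 85.36/0.7 = 122.

K_p = 122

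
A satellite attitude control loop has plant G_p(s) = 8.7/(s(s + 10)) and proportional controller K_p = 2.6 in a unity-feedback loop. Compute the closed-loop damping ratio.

ζ = 1.05

With unity feedback the closed-loop characteristic equation is s² + 10s + 2.6·8.7 = s² + 10s + 22.62 = 0.
Matching s² + 2ζω_n s + ω_n²: ω_n = √22.62 = 4.756 rad/s and 2ζω_n = 10, so ζ = 10/(2·4.756) = 1.05.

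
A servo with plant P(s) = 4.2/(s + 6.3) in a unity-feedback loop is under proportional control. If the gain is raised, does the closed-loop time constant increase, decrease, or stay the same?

The closed-loop bandwidth 6.3+K_p·4.2 grows with K_p, so τ shrinks.

decrease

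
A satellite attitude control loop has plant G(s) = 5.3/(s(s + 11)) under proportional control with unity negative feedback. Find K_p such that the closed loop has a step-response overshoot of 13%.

From %OS = 100·exp(−πζ/√(1−ζ²)) = 13%, ζ = −ln(0.13)/√(π²+ln²(0.13)) = 0.5446.
Characteristic equation s² + 11s + 5.3K_p = 0 gives ζ = 11/(2√(5.3K_p)).
Setting ζ = 0.5446: √(5.3K_p) = 11/(2·0.5446) = 10.1, so K_p = 102/5.3 = 19.2.

K_p = 19.2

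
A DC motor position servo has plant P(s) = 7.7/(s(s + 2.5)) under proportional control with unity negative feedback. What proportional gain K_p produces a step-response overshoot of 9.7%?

From %OS = 100·exp(−πζ/√(1−ζ²)) = 9.7%, ζ = −ln(0.097)/√(π²+ln²(0.097)) = 0.5962.
Characteristic equation s² + 2.5s + 7.7K_p = 0 gives ζ = 2.5/(2√(7.7K_p)).
Setting ζ = 0.5962: √(7.7K_p) = 2.5/(2·0.5962) = 2.097, so K_p = 4.396/7.7 = 0.571.

K_p = 0.571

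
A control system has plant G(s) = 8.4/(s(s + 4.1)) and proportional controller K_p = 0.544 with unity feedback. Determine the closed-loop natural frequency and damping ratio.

ω_n = 2.14 rad/s, ζ = 0.959

The closed-loop denominator is s(s+4.1) + 0.544·8.4 = s² + 4.1s + 4.57.
So ω_n² = 4.57 ⇒ ω_n = 2.138 rad/s, and ζ = 4.1/(2ω_n) = 0.959.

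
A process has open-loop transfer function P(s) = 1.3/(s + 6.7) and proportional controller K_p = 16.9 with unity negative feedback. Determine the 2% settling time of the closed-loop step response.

Closed-loop transfer function: T(s) = K_p·P(s)/(1 + K_p·P(s)) = 21.97/(s + 6.7 + 21.97) = 21.97/(s + 28.67).
Time constant τ = 1/28.67 = 0.03488 s, so the 2% settling time is about 4τ = 0.14 s.

T_s ≈ 0.14 s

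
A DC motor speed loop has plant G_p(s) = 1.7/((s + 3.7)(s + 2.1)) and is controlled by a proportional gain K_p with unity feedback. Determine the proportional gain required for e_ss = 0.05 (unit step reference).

Steady-state error for a unit step on this type-0 loop is 1/(1 + K_p·G_p(0)).
G_p(0) = 0.2188. Require 1/(1 + K_p·0.2188) = 0.05, so 1 + 0.2188·K_p = 20.
K_p = (20 − 1)/0.2188 = 86.8.

K_p = 86.8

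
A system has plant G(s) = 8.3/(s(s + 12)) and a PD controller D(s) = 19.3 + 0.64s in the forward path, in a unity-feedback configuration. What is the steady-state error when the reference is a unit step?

0

The open loop D(s)G(s) has a pole at the origin (type 1), so the static position error constant is infinite and e_ss = 1/(1+∞) = 0.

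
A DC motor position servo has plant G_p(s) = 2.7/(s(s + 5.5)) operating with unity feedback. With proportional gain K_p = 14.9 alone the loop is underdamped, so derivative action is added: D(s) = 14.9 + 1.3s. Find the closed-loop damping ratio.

ζ = 0.71

Forward path: (14.9 + 1.3s)·2.7/(s(s+5.5)). The closed-loop characteristic equation is s² + (5.5 + 2.7·1.3)s + 2.7·14.9 = 0.
That is s² + 9.01s + 40.23 = 0, so ω_n = 6.343 rad/s and ζ = 9.01/(2·6.343) = 0.7103.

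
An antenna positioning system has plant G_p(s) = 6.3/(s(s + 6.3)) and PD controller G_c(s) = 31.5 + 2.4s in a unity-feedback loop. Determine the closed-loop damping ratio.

Forward path: (31.5 + 2.4s)·6.3/(s(s+6.3)). The closed-loop characteristic equation is s² + (6.3 + 6.3·2.4)s + 6.3·31.5 = 0.
That is s² + 21.42s + 198.4 = 0, so ω_n = 14.09 rad/s and ζ = 21.42/(2·14.09) = 0.7603.

ζ = 0.76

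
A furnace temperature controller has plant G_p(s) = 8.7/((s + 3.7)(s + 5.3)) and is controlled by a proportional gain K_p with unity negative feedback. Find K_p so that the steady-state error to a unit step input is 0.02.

For a type-0 loop with proportional control, e_ss = 1/(1 + K_p·G_p(0)).
G_p(0) = 0.4437. Require 1/(1 + K_p·0.4437) = 0.02, so 1 + 0.4437·K_p = 50.
K_p = (50 − 1)/0.4437 = 110.

K_p = 110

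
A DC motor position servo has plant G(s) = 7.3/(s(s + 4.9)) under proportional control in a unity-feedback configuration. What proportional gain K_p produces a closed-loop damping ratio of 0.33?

K_p = 7.55

Closed-loop characteristic equation: s² + 4.9s + K_p·7.3 = 0.
So ω_n = √(7.3K_p) and 2ζω_n = 4.9, giving ζ = 4.9/(2√(7.3K_p)).
Setting ζ = 0.33: √(7.3K_p) = 4.9/(2·0.33) = 7.424, so K_p = 55.12/7.3 = 7.55.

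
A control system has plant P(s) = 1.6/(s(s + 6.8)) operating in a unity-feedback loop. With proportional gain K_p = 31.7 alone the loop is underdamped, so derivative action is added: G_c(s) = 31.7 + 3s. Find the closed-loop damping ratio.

Forward path: (31.7 + 3s)·1.6/(s(s+6.8)). The closed-loop characteristic equation is s² + (6.8 + 1.6·3)s + 1.6·31.7 = 0.
That is s² + 11.6s + 50.72 = 0, so ω_n = 7.122 rad/s and ζ = 11.6/(2·7.122) = 0.8144.

ζ = 0.814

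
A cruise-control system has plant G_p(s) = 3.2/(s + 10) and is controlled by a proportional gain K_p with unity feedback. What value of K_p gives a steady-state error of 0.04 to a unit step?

The loop is type 0, so e_ss(step) = 1/(1 + K_pos) with K_pos = K_p·G_p(0).
G_p(0) = 0.32. Require 1/(1 + K_p·0.32) = 0.04, so 1 + 0.32·K_p = 25.
K_p = (25 − 1)/0.32 = 75.

K_p = 75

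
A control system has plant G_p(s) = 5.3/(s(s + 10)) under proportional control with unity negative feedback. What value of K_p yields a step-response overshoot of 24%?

K_p = 27.6

From %OS = 100·exp(−πζ/√(1−ζ²)) = 24%, ζ = −ln(0.24)/√(π²+ln²(0.24)) = 0.4136.
Characteristic equation s² + 10s + 5.3K_p = 0 gives ζ = 10/(2√(5.3K_p)).
Setting ζ = 0.4136: √(5.3K_p) = 10/(2·0.4136) = 12.09, so K_p = 146.1/5.3 = 27.6.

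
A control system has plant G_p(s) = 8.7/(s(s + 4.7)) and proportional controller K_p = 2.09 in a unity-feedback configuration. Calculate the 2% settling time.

T_s ≈ 1.7 s

From 1 + K_pG_p(s) = 0: s² + 4.7s + 18.18 = 0 ⇒ ω_n = 4.264, ζ = 0.5511.
2% settling time T_s ≈ 4/(ζω_n) = 4/2.35 = 1.7 s.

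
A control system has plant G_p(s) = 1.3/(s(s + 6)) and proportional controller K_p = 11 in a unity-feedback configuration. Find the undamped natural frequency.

With unity feedback the closed-loop characteristic equation is s² + 6s + 11·1.3 = s² + 6s + 14.3 = 0.
So ω_n² = 14.3 ⇒ ω_n = 3.782 rad/s, and ζ = 6/(2ω_n) = 0.793.

ω_n = 3.78 rad/s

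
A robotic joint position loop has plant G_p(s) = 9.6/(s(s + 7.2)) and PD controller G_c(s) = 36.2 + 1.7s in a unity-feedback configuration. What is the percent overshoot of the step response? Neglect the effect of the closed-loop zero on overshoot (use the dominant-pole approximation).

Forward path: (36.2 + 1.7s)·9.6/(s(s+7.2)). The closed-loop characteristic equation is s² + (7.2 + 9.6·1.7)s + 9.6·36.2 = 0.
That is s² + 23.52s + 347.5 = 0, so ω_n = 18.64 rad/s and ζ = 23.52/(2·18.64) = 0.6308.
%OS = 100·exp(−πζ/√(1−ζ²)) = 7.78%.

7.78%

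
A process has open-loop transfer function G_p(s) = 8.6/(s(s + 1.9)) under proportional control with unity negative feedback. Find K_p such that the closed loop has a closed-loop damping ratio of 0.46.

Closed-loop characteristic equation: s² + 1.9s + K_p·8.6 = 0.
So ω_n = √(8.6K_p) and 2ζω_n = 1.9, giving ζ = 1.9/(2√(8.6K_p)).
Setting ζ = 0.46: √(8.6K_p) = 1.9/(2·0.46) = 2.065, so K_p = 4.265/8.6 = 0.496.

K_p = 0.496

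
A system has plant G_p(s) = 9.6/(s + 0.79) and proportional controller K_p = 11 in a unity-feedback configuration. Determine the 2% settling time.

T_s ≈ 0.0376 s

Closed-loop transfer function: T(s) = K_p·G_p(s)/(1 + K_p·G_p(s)) = 105.6/(s + 0.79 + 105.6) = 105.6/(s + 106.4).
Time constant τ = 1/106.4 = 0.009399 s, so the 2% settling time is about 4τ = 0.0376 s.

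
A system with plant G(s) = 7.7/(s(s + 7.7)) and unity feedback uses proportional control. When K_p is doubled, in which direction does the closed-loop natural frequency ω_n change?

ω_n = √(7.7·K_p), which grows with K_p.

increase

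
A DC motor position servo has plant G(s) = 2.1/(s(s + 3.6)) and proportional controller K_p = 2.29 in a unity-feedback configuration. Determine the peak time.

The closed-loop denominator s² + 3.6s + 4.809 gives ω_n = √4.809 = 2.193 and ζ = 3.6/(2ω_n) = 0.8208.
Damped frequency ω_d = ω_n√(1−ζ²) = 1.253 rad/s, so peak time T_p = π/ω_d = 2.51 s.

T_p = 2.51 s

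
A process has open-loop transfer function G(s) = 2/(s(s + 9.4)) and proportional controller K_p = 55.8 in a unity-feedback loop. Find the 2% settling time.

T_s ≈ 0.851 s

The closed-loop denominator s² + 9.4s + 111.6 gives ω_n = √111.6 = 10.56 and ζ = 9.4/(2ω_n) = 0.4449.
2% settling time T_s ≈ 4/(ζω_n) = 4/4.7 = 0.851 s.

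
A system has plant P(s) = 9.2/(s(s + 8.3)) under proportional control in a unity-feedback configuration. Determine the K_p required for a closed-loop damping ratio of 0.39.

Closed-loop characteristic equation: s² + 8.3s + K_p·9.2 = 0.
So ω_n = √(9.2K_p) and 2ζω_n = 8.3, giving ζ = 8.3/(2√(9.2K_p)).
Setting ζ = 0.39: √(9.2K_p) = 8.3/(2·0.39) = 10.64, so K_p = 113.2/9.2 = 12.3.

K_p = 12.3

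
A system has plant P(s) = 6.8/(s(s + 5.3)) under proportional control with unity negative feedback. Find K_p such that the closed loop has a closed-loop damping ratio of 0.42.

K_p = 5.85

Closed-loop characteristic equation: s² + 5.3s + K_p·6.8 = 0.
So ω_n = √(6.8K_p) and 2ζω_n = 5.3, giving ζ = 5.3/(2√(6.8K_p)).
Setting ζ = 0.42: √(6.8K_p) = 5.3/(2·0.42) = 6.31, so K_p = 39.81/6.8 = 5.85.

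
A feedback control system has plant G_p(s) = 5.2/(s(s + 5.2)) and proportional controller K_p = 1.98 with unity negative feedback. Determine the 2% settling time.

The closed-loop denominator s² + 5.2s + 10.3 gives ω_n = √10.3 = 3.209 and ζ = 5.2/(2ω_n) = 0.8103.
2% settling time T_s ≈ 4/(ζω_n) = 4/2.6 = 1.54 s.

T_s ≈ 1.54 s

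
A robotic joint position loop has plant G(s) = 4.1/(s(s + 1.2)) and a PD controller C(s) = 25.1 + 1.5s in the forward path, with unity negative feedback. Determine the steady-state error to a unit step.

0

The open loop C(s)G(s) has a pole at the origin (type 1), so the static position error constant is infinite and e_ss = 1/(1+∞) = 0.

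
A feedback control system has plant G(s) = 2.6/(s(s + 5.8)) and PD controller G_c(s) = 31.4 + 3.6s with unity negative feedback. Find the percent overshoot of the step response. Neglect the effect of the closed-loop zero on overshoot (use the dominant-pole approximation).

Forward path: (31.4 + 3.6s)·2.6/(s(s+5.8)). The closed-loop characteristic equation is s² + (5.8 + 2.6·3.6)s + 2.6·31.4 = 0.
That is s² + 15.16s + 81.64 = 0, so ω_n = 9.035 rad/s and ζ = 15.16/(2·9.035) = 0.8389.
%OS = 100·exp(−πζ/√(1−ζ²)) = 0.789%.

0.789%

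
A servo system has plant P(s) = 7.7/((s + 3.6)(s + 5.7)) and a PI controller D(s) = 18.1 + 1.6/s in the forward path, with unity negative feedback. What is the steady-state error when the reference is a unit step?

The open loop D(s)P(s) has a pole at the origin (type 1), so the static position error constant is infinite and e_ss = 1/(1+∞) = 0.

0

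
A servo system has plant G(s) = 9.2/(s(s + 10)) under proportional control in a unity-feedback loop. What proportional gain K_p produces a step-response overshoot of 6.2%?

From %OS = 100·exp(−πζ/√(1−ζ²)) = 6.2%, ζ = −ln(0.062)/√(π²+ln²(0.062)) = 0.6628.
Characteristic equation s² + 10s + 9.2K_p = 0 gives ζ = 10/(2√(9.2K_p)).
Setting ζ = 0.6628: √(9.2K_p) = 10/(2·0.6628) = 7.544, so K_p = 56.91/9.2 = 6.19.

K_p = 6.19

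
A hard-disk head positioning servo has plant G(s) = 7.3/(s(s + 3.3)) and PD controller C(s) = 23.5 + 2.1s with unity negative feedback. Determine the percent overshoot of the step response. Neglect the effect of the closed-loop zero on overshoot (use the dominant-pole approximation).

Forward path: (23.5 + 2.1s)·7.3/(s(s+3.3)). The closed-loop characteristic equation is s² + (3.3 + 7.3·2.1)s + 7.3·23.5 = 0.
That is s² + 18.63s + 171.5 = 0, so ω_n = 13.1 rad/s and ζ = 18.63/(2·13.1) = 0.7112.
%OS = 100·exp(−πζ/√(1−ζ²)) = 4.17%.

4.17%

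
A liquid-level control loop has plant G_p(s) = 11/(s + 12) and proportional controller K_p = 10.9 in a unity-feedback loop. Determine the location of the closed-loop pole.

s = -131.9

Closed-loop transfer function: T(s) = K_p·G_p(s)/(1 + K_p·G_p(s)) = 119.9/(s + 12 + 119.9) = 119.9/(s + 131.9).
The closed-loop pole is at s = −131.9.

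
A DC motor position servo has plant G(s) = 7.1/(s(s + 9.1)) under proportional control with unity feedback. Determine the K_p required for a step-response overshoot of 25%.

K_p = 17.9

From %OS = 100·exp(−πζ/√(1−ζ²)) = 25%, ζ = −ln(0.25)/√(π²+ln²(0.25)) = 0.4037.
Characteristic equation s² + 9.1s + 7.1K_p = 0 gives ζ = 9.1/(2√(7.1K_p)).
Setting ζ = 0.4037: √(7.1K_p) = 9.1/(2·0.4037) = 11.27, so K_p = 127/7.1 = 17.9.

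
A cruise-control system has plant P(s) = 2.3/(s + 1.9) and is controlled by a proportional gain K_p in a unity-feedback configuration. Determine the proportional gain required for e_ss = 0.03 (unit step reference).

K_p = 26.7

Steady-state error for a unit step on this type-0 loop is 1/(1 + K_p·P(0)).
P(0) = 1.211. Require 1/(1 + K_p·1.211) = 0.03, so 1 + 1.211·K_p = 33.33.
K_p = (33.33 − 1)/1.211 = 26.7.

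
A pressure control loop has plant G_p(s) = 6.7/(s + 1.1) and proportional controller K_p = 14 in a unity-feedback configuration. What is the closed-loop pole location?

Closed-loop transfer function: T(s) = K_p·G_p(s)/(1 + K_p·G_p(s)) = 93.8/(s + 1.1 + 93.8) = 93.8/(s + 94.9).
The closed-loop pole is at s = −94.9.

s = -94.9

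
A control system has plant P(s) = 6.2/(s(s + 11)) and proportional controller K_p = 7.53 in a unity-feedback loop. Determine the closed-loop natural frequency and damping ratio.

With unity feedback the closed-loop characteristic equation is s² + 11s + 7.53·6.2 = s² + 11s + 46.69 = 0.
So ω_n² = 46.69 ⇒ ω_n = 6.833 rad/s, and ζ = 11/(2ω_n) = 0.805.

ω_n = 6.83 rad/s, ζ = 0.805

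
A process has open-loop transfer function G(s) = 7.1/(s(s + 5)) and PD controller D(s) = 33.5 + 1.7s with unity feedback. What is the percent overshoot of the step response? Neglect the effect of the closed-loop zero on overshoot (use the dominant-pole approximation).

12.4%

Forward path: (33.5 + 1.7s)·7.1/(s(s+5)). The closed-loop characteristic equation is s² + (5 + 7.1·1.7)s + 7.1·33.5 = 0.
That is s² + 17.07s + 237.8 = 0, so ω_n = 15.42 rad/s and ζ = 17.07/(2·15.42) = 0.5534.
%OS = 100·exp(−πζ/√(1−ζ²)) = 12.4%.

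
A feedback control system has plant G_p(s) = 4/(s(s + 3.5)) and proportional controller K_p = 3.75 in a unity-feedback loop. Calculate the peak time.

T_p = 0.909 s

Closed-loop characteristic equation: s² + 3.5s + 15 = 0, so ω_n = 3.873 rad/s and ζ = 3.5/(2·3.873) = 0.4518.
Damped frequency ω_d = ω_n√(1−ζ²) = 3.455 rad/s, so peak time T_p = π/ω_d = 0.909 s.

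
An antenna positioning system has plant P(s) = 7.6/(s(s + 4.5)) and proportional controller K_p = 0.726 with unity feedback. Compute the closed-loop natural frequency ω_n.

The closed-loop denominator is s(s+4.5) + 0.726·7.6 = s² + 4.5s + 5.518.
So ω_n² = 5.518 ⇒ ω_n = 2.349 rad/s, and ζ = 4.5/(2ω_n) = 0.958.

ω_n = 2.35 rad/s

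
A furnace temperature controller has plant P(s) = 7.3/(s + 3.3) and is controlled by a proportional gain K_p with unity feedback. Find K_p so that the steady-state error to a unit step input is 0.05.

K_p = 8.59

For a type-0 loop with proportional control, e_ss = 1/(1 + K_p·P(0)).
P(0) = 2.212. Require 1/(1 + K_p·2.212) = 0.05, so 1 + 2.212·K_p = 20.
K_p = (20 − 1)/2.212 = 8.59.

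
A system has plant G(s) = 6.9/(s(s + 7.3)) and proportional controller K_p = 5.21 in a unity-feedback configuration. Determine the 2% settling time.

From 1 + K_pG(s) = 0: s² + 7.3s + 35.95 = 0 ⇒ ω_n = 5.996, ζ = 0.6088.
2% settling time T_s ≈ 4/(ζω_n) = 4/3.65 = 1.1 s.

T_s ≈ 1.1 s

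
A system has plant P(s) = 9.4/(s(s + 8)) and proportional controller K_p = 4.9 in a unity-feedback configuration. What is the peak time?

From 1 + K_pP(s) = 0: s² + 8s + 46.06 = 0 ⇒ ω_n = 6.787, ζ = 0.5894.
Damped frequency ω_d = ω_n√(1−ζ²) = 5.483 rad/s, so peak time T_p = π/ω_d = 0.573 s.

T_p = 0.573 s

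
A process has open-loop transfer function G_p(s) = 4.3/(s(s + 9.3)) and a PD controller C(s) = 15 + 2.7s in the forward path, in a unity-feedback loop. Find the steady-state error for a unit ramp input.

The loop has one pole at the origin (type 1). Velocity error constant K_v = lim_{s→0} s·C(s)G_p(s) = 15·4.3/9.3 = 6.935.
Steady-state error to a unit ramp: e_ss = 1/K_v = 0.144.

0.144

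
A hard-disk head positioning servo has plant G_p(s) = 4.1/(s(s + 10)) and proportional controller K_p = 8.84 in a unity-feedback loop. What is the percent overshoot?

Closed-loop characteristic equation: s² + 10s + 36.24 = 0, so ω_n = 6.02 rad/s and ζ = 10/(2·6.02) = 0.8305.
%OS = 100·exp(−πζ/√(1−ζ²)) = 100·exp(−π·0.8305/√0.3102) = 0.924%.

0.924%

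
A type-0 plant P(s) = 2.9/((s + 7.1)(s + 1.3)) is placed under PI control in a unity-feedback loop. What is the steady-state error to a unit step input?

0

The PI controller's integrator makes the forward path type 1, so e_ss to a step is zero.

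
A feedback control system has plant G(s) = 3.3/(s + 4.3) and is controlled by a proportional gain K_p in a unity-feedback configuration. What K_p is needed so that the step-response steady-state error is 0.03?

K_p = 42.1

For a type-0 loop with proportional control, e_ss = 1/(1 + K_p·G(0)).
G(0) = 0.7674. Require 1/(1 + K_p·0.7674) = 0.03, so 1 + 0.7674·K_p = 33.33.
K_p = (33.33 − 1)/0.7674 = 42.1.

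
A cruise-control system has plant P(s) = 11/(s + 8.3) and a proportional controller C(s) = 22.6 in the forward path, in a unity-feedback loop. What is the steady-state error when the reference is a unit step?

The loop is type 0. Static position error constant K_pos = C(0)·P(0) = 22.6·1.325 = 29.95.
Steady-state error to a unit step: e_ss = 1/(1+K_pos) = 1/30.95 = 0.0323.

0.0323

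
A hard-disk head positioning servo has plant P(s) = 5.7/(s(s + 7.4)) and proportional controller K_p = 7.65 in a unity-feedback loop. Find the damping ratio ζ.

With unity feedback the closed-loop characteristic equation is s² + 7.4s + 7.65·5.7 = s² + 7.4s + 43.61 = 0.
So ω_n² = 43.61 ⇒ ω_n = 6.603 rad/s, and ζ = 7.4/(2ω_n) = 0.56.

ζ = 0.56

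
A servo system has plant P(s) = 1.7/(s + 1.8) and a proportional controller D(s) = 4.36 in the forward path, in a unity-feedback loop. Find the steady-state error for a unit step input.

0.195

The loop is type 0. Static position error constant K_pos = D(0)·P(0) = 4.36·0.9444 = 4.118.
Steady-state error to a unit step: e_ss = 1/(1+K_pos) = 1/5.118 = 0.195.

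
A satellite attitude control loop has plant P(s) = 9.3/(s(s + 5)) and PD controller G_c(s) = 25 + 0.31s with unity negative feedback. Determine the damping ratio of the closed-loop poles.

Forward path: (25 + 0.31s)·9.3/(s(s+5)). The closed-loop characteristic equation is s² + (5 + 9.3·0.31)s + 9.3·25 = 0.
That is s² + 7.883s + 232.5 = 0, so ω_n = 15.25 rad/s and ζ = 7.883/(2·15.25) = 0.2585.

ζ = 0.258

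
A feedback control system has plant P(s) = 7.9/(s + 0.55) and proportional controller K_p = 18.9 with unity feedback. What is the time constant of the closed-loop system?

τ = 0.00667 s

Closed-loop transfer function: T(s) = K_p·P(s)/(1 + K_p·P(s)) = 149.3/(s + 0.55 + 149.3) = 149.3/(s + 149.9).
Time constant τ = 1/149.9 = 0.00667 s.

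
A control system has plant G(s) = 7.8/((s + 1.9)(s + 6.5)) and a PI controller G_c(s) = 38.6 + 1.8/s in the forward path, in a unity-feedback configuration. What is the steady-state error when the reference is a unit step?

The open loop G_c(s)G(s) has a pole at the origin (type 1), so the static position error constant is infinite and e_ss = 1/(1+∞) = 0.

0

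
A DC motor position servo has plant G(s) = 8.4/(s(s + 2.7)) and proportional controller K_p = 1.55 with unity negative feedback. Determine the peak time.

Closed-loop characteristic equation: s² + 2.7s + 13.02 = 0, so ω_n = 3.608 rad/s and ζ = 2.7/(2·3.608) = 0.3741.
Damped frequency ω_d = ω_n√(1−ζ²) = 3.346 rad/s, so peak time T_p = π/ω_d = 0.939 s.

T_p = 0.939 s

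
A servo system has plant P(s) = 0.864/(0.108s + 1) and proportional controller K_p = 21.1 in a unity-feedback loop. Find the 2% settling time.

Closed loop: T(s) = K_p·P/(1+K_p·P) = 18.23/(0.108s + 1 + 18.23), with pole at s = −(1 + 18.23)/0.108 = −178.1.
τ = 1/178.1 = 0.005616 s, so 2% settling time ≈ 4τ = 0.0225 s.

T_s ≈ 0.0225 s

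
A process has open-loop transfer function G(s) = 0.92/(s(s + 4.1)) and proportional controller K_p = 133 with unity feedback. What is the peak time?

From 1 + K_pG(s) = 0: s² + 4.1s + 122.4 = 0 ⇒ ω_n = 11.06, ζ = 0.1853.
Damped frequency ω_d = ω_n√(1−ζ²) = 10.87 rad/s, so peak time T_p = π/ω_d = 0.289 s.

T_p = 0.289 s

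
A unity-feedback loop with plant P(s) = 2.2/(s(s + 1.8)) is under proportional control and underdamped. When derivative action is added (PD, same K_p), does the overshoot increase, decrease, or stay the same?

decrease

The derivative term adds K·K_d to the s-coefficient of the characteristic equation, raising 2ζω_n while ω_n is unchanged; ζ increases, so overshoot decreases.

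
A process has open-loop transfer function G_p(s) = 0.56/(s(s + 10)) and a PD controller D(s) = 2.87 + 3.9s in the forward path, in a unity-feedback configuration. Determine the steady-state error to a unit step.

The open loop D(s)G_p(s) has a pole at the origin (type 1), so the static position error constant is infinite and e_ss = 1/(1+∞) = 0.

0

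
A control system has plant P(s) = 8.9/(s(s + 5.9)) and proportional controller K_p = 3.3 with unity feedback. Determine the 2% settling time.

From 1 + K_pP(s) = 0: s² + 5.9s + 29.37 = 0 ⇒ ω_n = 5.419, ζ = 0.5443.
2% settling time T_s ≈ 4/(ζω_n) = 4/2.95 = 1.36 s.

T_s ≈ 1.36 s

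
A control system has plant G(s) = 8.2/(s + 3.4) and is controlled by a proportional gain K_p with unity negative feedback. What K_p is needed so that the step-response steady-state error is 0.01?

K_p = 41

The loop is type 0, so e_ss(step) = 1/(1 + K_pos) with K_pos = K_p·G(0).
G(0) = 2.412. Require 1/(1 + K_p·2.412) = 0.01, so 1 + 2.412·K_p = 100.
K_p = (100 − 1)/2.412 = 41.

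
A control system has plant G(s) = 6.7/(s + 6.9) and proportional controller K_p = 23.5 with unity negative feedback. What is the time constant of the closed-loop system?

τ = 0.00608 s

Closed-loop transfer function: T(s) = K_p·G(s)/(1 + K_p·G(s)) = 157.5/(s + 6.9 + 157.5) = 157.5/(s + 164.4).
Time constant τ = 1/164.4 = 0.00608 s.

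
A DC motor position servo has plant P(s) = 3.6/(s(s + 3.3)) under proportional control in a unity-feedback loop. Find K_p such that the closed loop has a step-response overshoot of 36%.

From %OS = 100·exp(−πζ/√(1−ζ²)) = 36%, ζ = −ln(0.36)/√(π²+ln²(0.36)) = 0.3093.
Characteristic equation s² + 3.3s + 3.6K_p = 0 gives ζ = 3.3/(2√(3.6K_p)).
Setting ζ = 0.3093: √(3.6K_p) = 3.3/(2·0.3093) = 5.335, so K_p = 28.47/3.6 = 7.91.

K_p = 7.91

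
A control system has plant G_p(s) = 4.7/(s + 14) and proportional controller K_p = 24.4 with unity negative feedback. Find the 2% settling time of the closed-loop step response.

T_s ≈ 0.0311 s

Closed-loop transfer function: T(s) = K_p·G_p(s)/(1 + K_p·G_p(s)) = 114.7/(s + 14 + 114.7) = 114.7/(s + 128.7).
Time constant τ = 1/128.7 = 0.007771 s, so the 2% settling time is about 4τ = 0.0311 s.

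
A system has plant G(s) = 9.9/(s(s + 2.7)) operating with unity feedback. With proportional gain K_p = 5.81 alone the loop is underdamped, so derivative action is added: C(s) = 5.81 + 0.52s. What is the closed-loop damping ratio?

ζ = 0.517

Forward path: (5.81 + 0.52s)·9.9/(s(s+2.7)). The closed-loop characteristic equation is s² + (2.7 + 9.9·0.52)s + 9.9·5.81 = 0.
That is s² + 7.848s + 57.52 = 0, so ω_n = 7.584 rad/s and ζ = 7.848/(2·7.584) = 0.5174.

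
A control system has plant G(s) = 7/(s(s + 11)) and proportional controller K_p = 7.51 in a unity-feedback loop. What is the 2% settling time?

T_s ≈ 0.727 s

The closed-loop denominator s² + 11s + 52.57 gives ω_n = √52.57 = 7.251 and ζ = 11/(2ω_n) = 0.7586.
2% settling time T_s ≈ 4/(ζω_n) = 4/5.5 = 0.727 s.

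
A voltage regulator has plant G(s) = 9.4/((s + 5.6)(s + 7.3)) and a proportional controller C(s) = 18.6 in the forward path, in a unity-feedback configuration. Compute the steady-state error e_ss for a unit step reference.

0.19

The loop is type 0. Static position error constant K_pos = C(0)·G(0) = 18.6·0.2299 = 4.277.
Steady-state error to a unit step: e_ss = 1/(1+K_pos) = 1/5.277 = 0.19.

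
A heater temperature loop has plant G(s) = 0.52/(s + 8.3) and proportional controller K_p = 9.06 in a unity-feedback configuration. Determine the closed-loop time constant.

Closed-loop transfer function: T(s) = K_p·G(s)/(1 + K_p·G(s)) = 4.711/(s + 8.3 + 4.711) = 4.711/(s + 13.01).
Time constant τ = 1/13.01 = 0.0769 s.

τ = 0.0769 s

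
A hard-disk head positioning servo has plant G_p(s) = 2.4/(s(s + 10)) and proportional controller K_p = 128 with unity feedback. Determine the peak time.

The closed-loop denominator s² + 10s + 307.2 gives ω_n = √307.2 = 17.53 and ζ = 10/(2ω_n) = 0.2853.
Damped frequency ω_d = ω_n√(1−ζ²) = 16.8 rad/s, so peak time T_p = π/ω_d = 0.187 s.

T_p = 0.187 s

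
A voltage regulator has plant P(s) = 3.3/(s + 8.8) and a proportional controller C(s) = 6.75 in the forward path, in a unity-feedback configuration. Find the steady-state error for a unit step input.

0.283

The loop is type 0. Static position error constant K_pos = C(0)·P(0) = 6.75·0.375 = 2.531.
Steady-state error to a unit step: e_ss = 1/(1+K_pos) = 1/3.531 = 0.283.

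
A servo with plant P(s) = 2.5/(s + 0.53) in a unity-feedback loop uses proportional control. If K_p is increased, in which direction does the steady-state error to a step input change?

e_ss = 1/(1 + K_p·P(0)); a larger K_p raises the denominator, so e_ss decreases.

decrease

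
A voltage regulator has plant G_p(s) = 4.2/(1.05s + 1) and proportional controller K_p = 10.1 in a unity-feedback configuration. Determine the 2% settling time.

T_s ≈ 0.0967 s

Closed loop: T(s) = K_p·G_p/(1+K_p·G_p) = 42.42/(1.05s + 1 + 42.42), with pole at s = −(1 + 42.42)/1.05 = −41.35.
τ = 1/41.35 = 0.02418 s, so 2% settling time ≈ 4τ = 0.0967 s.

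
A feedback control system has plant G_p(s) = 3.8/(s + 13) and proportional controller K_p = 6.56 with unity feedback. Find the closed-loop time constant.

τ = 0.0264 s

Closed-loop transfer function: T(s) = K_p·G_p(s)/(1 + K_p·G_p(s)) = 24.93/(s + 13 + 24.93) = 24.93/(s + 37.93).
Time constant τ = 1/37.93 = 0.0264 s.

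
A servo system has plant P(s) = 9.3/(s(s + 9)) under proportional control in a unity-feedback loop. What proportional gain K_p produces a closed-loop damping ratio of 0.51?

K_p = 8.37

Closed-loop characteristic equation: s² + 9s + K_p·9.3 = 0.
So ω_n = √(9.3K_p) and 2ζω_n = 9, giving ζ = 9/(2√(9.3K_p)).
Setting ζ = 0.51: √(9.3K_p) = 9/(2·0.51) = 8.824, so K_p = 77.85/9.3 = 8.37.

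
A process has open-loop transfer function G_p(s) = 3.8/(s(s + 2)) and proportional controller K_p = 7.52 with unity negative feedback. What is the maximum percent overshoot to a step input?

55%

From 1 + K_pG_p(s) = 0: s² + 2s + 28.58 = 0 ⇒ ω_n = 5.346, ζ = 0.1871.
%OS = 100·exp(−πζ/√(1−ζ²)) = 100·exp(−π·0.1871/√0.965) = 55%.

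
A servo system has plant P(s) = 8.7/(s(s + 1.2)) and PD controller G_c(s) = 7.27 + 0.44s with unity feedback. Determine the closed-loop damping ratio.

ζ = 0.316

Forward path: (7.27 + 0.44s)·8.7/(s(s+1.2)). The closed-loop characteristic equation is s² + (1.2 + 8.7·0.44)s + 8.7·7.27 = 0.
That is s² + 5.028s + 63.25 = 0, so ω_n = 7.953 rad/s and ζ = 5.028/(2·7.953) = 0.3161.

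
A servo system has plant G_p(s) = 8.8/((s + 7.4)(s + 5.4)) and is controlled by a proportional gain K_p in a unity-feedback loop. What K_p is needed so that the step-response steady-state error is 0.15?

K_p = 25.7

The loop is type 0, so e_ss(step) = 1/(1 + K_pos) with K_pos = K_p·G_p(0).
G_p(0) = 0.2202. Require 1/(1 + K_p·0.2202) = 0.15, so 1 + 0.2202·K_p = 6.667.
K_p = (6.667 − 1)/0.2202 = 25.7.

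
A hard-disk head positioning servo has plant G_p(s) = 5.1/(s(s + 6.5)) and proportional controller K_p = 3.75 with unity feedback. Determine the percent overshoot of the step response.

3.05%

Closed-loop characteristic equation: s² + 6.5s + 19.12 = 0, so ω_n = 4.373 rad/s and ζ = 6.5/(2·4.373) = 0.7432.
%OS = 100·exp(−πζ/√(1−ζ²)) = 100·exp(−π·0.7432/√0.4477) = 3.05%.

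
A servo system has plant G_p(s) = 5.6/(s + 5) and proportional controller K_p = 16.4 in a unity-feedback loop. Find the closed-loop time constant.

Closed-loop transfer function: T(s) = K_p·G_p(s)/(1 + K_p·G_p(s)) = 91.84/(s + 5 + 91.84) = 91.84/(s + 96.84).
Time constant τ = 1/96.84 = 0.0103 s.

τ = 0.0103 s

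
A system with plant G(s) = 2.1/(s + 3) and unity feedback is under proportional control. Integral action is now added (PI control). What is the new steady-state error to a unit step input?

The integrator makes K_pos = lim_{s→0} C(s)G(s) infinite, so e_ss = 1/(1+K_pos) = 0.

0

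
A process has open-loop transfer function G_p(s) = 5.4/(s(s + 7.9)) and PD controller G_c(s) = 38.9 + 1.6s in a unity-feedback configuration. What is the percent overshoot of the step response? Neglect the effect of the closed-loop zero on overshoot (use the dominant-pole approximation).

11.3%

Forward path: (38.9 + 1.6s)·5.4/(s(s+7.9)). The closed-loop characteristic equation is s² + (7.9 + 5.4·1.6)s + 5.4·38.9 = 0.
That is s² + 16.54s + 210.1 = 0, so ω_n = 14.49 rad/s and ζ = 16.54/(2·14.49) = 0.5706.
%OS = 100·exp(−πζ/√(1−ζ²)) = 11.3%.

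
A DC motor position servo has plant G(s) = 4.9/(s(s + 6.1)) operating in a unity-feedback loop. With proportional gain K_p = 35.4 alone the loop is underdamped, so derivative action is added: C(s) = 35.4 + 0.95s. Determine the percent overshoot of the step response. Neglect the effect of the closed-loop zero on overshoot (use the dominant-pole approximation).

Forward path: (35.4 + 0.95s)·4.9/(s(s+6.1)). The closed-loop characteristic equation is s² + (6.1 + 4.9·0.95)s + 4.9·35.4 = 0.
That is s² + 10.75s + 173.5 = 0, so ω_n = 13.17 rad/s and ζ = 10.75/(2·13.17) = 0.4083.
%OS = 100·exp(−πζ/√(1−ζ²)) = 24.5%.

24.5%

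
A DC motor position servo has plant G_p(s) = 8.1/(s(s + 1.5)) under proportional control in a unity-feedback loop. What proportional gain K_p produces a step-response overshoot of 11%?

From %OS = 100·exp(−πζ/√(1−ζ²)) = 11%, ζ = −ln(0.11)/√(π²+ln²(0.11)) = 0.5749.
Characteristic equation s² + 1.5s + 8.1K_p = 0 gives ζ = 1.5/(2√(8.1K_p)).
Setting ζ = 0.5749: √(8.1K_p) = 1.5/(2·0.5749) = 1.305, so K_p = 1.702/8.1 = 0.21.

K_p = 0.21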